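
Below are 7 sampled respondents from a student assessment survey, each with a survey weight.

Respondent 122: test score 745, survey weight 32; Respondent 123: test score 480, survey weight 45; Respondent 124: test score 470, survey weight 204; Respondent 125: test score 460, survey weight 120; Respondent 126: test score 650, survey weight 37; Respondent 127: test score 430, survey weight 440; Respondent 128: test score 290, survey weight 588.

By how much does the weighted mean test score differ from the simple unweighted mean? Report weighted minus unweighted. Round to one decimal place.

Unweighted sum = 745 + 480 + 470 + 460 + 650 + 430 + 290 = 3525
Unweighted mean = 3525 / 7 = 503.57143
Weighted sum = 580290
Sum of weights = 1466
Weighted mean = 580290 / 1466 = 395.8322
Difference (weighted minus unweighted) = -107.73923

-107.7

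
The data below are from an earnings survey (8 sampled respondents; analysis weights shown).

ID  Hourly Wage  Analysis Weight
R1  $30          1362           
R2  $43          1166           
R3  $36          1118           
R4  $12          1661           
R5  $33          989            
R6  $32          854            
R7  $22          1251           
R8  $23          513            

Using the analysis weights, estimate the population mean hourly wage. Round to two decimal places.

Weighted sum = 30×1362 + 43×1166 + 36×1118 + 12×1661 + 33×989 + 32×854 + 22×1251 + 23×513
  = 40860 + 50138 + 40248 + 19932 + 32637 + 27328 + 27522 + 11799 = 250464
Sum of weights = 8914
Weighted mean = 250464 / 8914 = 28.097824

28.10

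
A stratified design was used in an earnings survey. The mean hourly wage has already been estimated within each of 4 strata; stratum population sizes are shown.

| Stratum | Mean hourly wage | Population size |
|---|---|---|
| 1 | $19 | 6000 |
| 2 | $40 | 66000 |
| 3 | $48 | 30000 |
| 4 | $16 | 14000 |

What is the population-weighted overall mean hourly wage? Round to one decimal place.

Σ Nₕ·x̄ₕ = 19×6000 + 40×66000 + 48×30000 + 16×14000
  = 4418000
Σ Nₕ = 6000 + 66000 + 30000 + 14000 = 116000
Overall mean = 4418000 / 116000 = 38.086207

38.1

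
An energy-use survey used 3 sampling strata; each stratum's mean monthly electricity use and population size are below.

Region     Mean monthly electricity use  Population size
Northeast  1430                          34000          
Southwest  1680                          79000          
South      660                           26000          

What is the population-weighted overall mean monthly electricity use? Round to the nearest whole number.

1428

Σ Nₕ·x̄ₕ = 1430×34000 + 1680×79000 + 660×26000
  = 198500000
Σ Nₕ = 139000
Overall mean = 198500000 / 139000 = 1428.0576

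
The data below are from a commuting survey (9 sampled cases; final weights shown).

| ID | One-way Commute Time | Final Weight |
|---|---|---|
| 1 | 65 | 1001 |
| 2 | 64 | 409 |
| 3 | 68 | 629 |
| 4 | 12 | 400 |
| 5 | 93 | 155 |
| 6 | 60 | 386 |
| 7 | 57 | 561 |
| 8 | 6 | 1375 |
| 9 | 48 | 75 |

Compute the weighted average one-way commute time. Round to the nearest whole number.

Weighted sum = 65×1001 + 64×409 + 68×629 + 12×400 + 93×155 + 60×386 + 57×561 + 6×1375 + 48×75
  = 65065 + 26176 + 42772 + 4800 + 14415 + 23160 + 31977 + 8250 + 3600 = 220215
Sum of weights = 4991
Weighted mean = 220215 / 4991 = 44.12242

44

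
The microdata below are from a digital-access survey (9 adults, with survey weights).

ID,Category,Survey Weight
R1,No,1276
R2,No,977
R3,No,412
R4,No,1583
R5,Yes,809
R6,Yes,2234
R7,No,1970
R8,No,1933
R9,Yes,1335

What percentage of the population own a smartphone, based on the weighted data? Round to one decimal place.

34.9

Sum of weights for 'Yes' = 809 + 2234 + 1335 = 4378
Total weight = 1276 + 977 + 412 + 1583 + 809 + 2234 + 1970 + 1933 + 1335 = 12529
Weighted proportion = 4378 / 12529 = 0.34942932 → 34.942932%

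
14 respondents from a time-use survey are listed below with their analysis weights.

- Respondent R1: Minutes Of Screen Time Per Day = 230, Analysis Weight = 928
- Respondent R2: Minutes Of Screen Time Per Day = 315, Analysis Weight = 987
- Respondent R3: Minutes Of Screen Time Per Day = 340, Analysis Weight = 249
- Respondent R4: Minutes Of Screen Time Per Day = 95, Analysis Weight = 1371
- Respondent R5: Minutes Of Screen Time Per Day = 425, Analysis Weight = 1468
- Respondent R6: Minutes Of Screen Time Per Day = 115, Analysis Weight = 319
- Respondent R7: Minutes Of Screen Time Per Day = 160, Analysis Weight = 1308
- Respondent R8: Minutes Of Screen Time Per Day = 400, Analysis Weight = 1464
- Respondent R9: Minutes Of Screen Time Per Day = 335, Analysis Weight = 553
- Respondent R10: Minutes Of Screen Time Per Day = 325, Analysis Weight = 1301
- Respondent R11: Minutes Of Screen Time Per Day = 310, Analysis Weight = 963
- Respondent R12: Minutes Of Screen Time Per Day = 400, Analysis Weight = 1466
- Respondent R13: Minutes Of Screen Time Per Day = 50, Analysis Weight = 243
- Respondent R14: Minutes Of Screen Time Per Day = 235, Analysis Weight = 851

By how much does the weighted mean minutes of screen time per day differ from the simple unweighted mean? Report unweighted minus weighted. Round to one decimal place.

-22.7

Unweighted sum = 3735
Unweighted mean = 3735 / 14 = 266.78571
Weighted sum = 3899860
Sum of weights = 13471
Weighted mean = 3899860 / 13471 = 289.50041
Difference (unweighted minus weighted) = -22.714694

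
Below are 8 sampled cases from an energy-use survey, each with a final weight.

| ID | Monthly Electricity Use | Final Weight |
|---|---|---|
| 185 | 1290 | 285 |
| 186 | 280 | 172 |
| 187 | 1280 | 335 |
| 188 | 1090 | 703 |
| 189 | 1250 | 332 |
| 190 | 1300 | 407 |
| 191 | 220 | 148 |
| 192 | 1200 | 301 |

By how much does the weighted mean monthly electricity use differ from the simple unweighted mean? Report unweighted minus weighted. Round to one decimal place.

Unweighted sum = 1290 + 280 + 1280 + 1090 + 1250 + 1300 + 220 + 1200 = 7910
Unweighted mean = 7910 / 8 = 988.75
Weighted sum = 1290×285 + 280×172 + 1280×335 + 1090×703 + 1250×332 + 1300×407 + 220×148 + 1200×301
  = 367650 + 48160 + 428800 + 766270 + 415000 + 529100 + 32560 + 361200 = 2948740
Sum of weights = 285 + 172 + 335 + 703 + 332 + 407 + 148 + 301 = 2683
Weighted mean = 2948740 / 2683 = 1099.0458
Difference (unweighted minus weighted) = -110.29584

-110.3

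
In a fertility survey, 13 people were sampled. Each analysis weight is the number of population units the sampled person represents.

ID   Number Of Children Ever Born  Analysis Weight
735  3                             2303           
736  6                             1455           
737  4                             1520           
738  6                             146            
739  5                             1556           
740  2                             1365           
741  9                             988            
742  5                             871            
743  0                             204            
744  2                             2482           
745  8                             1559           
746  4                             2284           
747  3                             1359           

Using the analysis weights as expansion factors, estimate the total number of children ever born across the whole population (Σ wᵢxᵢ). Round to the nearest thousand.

77000

Weighted total = 77001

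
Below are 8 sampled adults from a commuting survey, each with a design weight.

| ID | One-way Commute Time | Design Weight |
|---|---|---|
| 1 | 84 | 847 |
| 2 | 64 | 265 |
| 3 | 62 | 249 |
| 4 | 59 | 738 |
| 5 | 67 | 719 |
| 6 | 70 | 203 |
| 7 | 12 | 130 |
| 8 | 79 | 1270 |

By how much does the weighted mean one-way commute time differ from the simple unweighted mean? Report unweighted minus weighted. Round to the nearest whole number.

Unweighted sum = 84 + 64 + 62 + 59 + 67 + 70 + 12 + 79 = 497
Unweighted mean = 497 / 8 = 62.125
Weighted sum = 84×847 + 64×265 + 62×249 + 59×738 + 67×719 + 70×203 + 12×130 + 79×1270
  = 71148 + 16960 + 15438 + 43542 + 48173 + 14210 + 1560 + 100330 = 311361
Sum of weights = 847 + 265 + 249 + 738 + 719 + 203 + 130 + 1270 = 4421
Weighted mean = 311361 / 4421 = 70.427731
Difference (unweighted minus weighted) = -8.3027313

-8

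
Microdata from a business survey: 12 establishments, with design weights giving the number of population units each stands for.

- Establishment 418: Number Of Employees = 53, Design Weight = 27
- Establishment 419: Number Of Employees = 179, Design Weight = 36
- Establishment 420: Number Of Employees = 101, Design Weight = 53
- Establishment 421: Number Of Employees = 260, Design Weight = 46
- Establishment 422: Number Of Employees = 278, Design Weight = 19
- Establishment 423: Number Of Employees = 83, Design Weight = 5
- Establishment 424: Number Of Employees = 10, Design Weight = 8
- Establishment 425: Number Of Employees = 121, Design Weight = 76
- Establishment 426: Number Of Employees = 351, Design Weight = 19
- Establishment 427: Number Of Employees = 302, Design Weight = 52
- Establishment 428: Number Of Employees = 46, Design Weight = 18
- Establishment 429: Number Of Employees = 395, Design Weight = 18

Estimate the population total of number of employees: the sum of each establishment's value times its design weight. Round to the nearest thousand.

Weighted total = 53×27 + 179×36 + 101×53 + 260×46 + 278×19 + 83×5 + 10×8 + 121×76 + 351×19 + 302×52 + 46×18 + 395×18
  = 70472

70000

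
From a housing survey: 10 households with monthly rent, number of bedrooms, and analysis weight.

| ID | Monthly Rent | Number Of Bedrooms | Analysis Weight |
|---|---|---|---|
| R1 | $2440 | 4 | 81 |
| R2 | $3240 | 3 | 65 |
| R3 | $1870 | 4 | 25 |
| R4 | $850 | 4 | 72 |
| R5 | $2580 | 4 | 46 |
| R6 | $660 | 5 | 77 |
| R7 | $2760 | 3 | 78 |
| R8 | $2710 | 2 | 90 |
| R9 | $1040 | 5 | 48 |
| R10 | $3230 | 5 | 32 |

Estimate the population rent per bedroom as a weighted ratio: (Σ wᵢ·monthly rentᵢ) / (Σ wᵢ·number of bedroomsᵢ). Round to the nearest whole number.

567

Σ wᵢ·y = 2440×81 + 3240×65 + 1870×25 + 850×72 + 2580×46 + 660×77 + 2760×78 + 2710×90 + 1040×48 + 3230×32
  = 197640 + 210600 + 46750 + 61200 + 118680 + 50820 + 215280 + 243900 + 49920 + 103360 = 1298150
Σ wᵢ·x = 4×81 + 3×65 + 4×25 + 4×72 + 4×46 + 5×77 + 3×78 + 2×90 + 5×48 + 5×32
  = 324 + 195 + 100 + 288 + 184 + 385 + 234 + 180 + 240 + 160 = 2290
Ratio = 1298150 / 2290 = 566.87773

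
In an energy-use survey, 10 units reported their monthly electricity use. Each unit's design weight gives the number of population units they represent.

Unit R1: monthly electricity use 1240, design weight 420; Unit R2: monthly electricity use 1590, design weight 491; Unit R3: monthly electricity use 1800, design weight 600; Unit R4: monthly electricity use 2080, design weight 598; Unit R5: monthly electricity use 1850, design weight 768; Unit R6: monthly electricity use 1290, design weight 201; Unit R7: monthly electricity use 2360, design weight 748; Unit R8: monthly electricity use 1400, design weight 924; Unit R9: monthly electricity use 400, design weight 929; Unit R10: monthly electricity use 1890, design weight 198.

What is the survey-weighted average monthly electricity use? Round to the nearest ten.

1550

Weighted sum = 1240×420 + 1590×491 + 1800×600 + 2080×598 + 1850×768 + 1290×201 + 2360×748 + 1400×924 + 400×929 + 1890×198
  = 520800 + 780690 + 1080000 + 1243840 + 1420800 + 259290 + 1765280 + 1293600 + 371600 + 374220 = 9110120
Sum of weights = 420 + 491 + 600 + 598 + 768 + 201 + 748 + 924 + 929 + 198 = 5877
Weighted mean = 9110120 / 5877 = 1550.131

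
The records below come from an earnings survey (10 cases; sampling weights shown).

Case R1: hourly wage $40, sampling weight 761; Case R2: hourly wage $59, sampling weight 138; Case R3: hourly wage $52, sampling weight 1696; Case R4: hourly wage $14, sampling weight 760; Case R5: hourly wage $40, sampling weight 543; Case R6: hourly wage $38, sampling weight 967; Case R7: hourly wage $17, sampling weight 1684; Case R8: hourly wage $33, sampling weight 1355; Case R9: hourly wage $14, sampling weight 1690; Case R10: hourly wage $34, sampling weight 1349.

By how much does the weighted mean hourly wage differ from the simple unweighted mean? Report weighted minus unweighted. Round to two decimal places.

Unweighted sum = 40 + 59 + 52 + 14 + 40 + 38 + 17 + 33 + 14 + 34 = 341
Unweighted mean = 341 / 10 = 34.1
Weighted sum = 40×761 + 59×138 + 52×1696 + 14×760 + 40×543 + 38×967 + 17×1684 + 33×1355 + 14×1690 + 34×1349
  = 30440 + 8142 + 88192 + 10640 + 21720 + 36746 + 28628 + 44715 + 23660 + 45866 = 338749
Sum of weights = 10943
Weighted mean = 338749 / 10943 = 30.955771
Difference (weighted minus unweighted) = -3.1442292

-3.14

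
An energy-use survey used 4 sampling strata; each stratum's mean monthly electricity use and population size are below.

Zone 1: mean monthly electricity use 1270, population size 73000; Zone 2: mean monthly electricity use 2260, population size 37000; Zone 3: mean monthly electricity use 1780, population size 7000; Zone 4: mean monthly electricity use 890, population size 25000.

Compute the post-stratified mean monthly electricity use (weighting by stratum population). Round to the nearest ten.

1490

Σ Nₕ·x̄ₕ = 1270×73000 + 2260×37000 + 1780×7000 + 890×25000
  = 92710000 + 83620000 + 12460000 + 22250000 = 211040000
Σ Nₕ = 73000 + 37000 + 7000 + 25000 = 142000
Overall mean = 211040000 / 142000 = 1486.1972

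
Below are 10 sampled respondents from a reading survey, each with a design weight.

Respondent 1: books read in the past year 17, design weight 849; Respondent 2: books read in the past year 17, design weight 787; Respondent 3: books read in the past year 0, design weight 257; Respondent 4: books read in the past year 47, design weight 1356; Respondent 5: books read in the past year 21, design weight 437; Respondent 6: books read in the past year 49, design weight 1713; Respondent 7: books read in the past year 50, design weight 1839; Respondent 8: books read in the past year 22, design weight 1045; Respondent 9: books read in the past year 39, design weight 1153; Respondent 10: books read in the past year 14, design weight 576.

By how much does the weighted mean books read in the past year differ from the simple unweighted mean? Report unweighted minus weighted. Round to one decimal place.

-7.6

Unweighted sum = 17 + 17 + 0 + 47 + 21 + 49 + 50 + 22 + 39 + 14 = 276
Unweighted mean = 276 / 10 = 27.6
Weighted sum = 17×849 + 17×787 + 0×257 + 47×1356 + 21×437 + 49×1713 + 50×1839 + 22×1045 + 39×1153 + 14×576
  = 14433 + 13379 + 0 + 63732 + 9177 + 83937 + 91950 + 22990 + 44967 + 8064 = 352629
Sum of weights = 849 + 787 + 257 + 1356 + 437 + 1713 + 1839 + 1045 + 1153 + 576 = 10012
Weighted mean = 352629 / 10012 = 35.220635
Difference (unweighted minus weighted) = -7.6206352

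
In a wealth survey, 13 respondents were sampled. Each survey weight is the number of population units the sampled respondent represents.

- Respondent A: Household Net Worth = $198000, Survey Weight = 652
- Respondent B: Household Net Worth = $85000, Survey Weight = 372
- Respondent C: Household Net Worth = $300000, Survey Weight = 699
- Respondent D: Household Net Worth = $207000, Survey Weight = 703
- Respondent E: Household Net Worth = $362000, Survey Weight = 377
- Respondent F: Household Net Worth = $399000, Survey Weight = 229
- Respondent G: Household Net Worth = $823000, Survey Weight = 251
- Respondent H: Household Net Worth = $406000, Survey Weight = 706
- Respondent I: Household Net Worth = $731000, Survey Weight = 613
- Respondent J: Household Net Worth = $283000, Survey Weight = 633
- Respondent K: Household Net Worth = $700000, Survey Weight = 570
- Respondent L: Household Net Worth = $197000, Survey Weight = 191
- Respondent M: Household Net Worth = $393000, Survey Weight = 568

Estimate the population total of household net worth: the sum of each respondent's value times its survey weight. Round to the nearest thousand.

Weighted total = 2524084000

2524084000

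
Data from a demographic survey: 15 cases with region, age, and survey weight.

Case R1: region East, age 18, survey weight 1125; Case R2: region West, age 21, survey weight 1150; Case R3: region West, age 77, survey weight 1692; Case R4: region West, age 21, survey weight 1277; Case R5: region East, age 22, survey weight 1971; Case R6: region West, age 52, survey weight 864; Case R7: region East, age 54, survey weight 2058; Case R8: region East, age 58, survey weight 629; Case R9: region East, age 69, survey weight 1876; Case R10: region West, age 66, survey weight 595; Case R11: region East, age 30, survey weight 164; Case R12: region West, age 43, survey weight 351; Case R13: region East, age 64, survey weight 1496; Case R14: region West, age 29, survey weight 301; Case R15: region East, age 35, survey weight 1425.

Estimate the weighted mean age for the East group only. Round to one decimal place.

East rows: R1, R5, R7, R8, R9, R11, R13, R15
Weighted sum = 18×1125 + 22×1971 + 54×2058 + 58×629 + 69×1876 + 30×164 + 64×1496 + 35×1425
  = 20250 + 43362 + 111132 + 36482 + 129444 + 4920 + 95744 + 49875 = 491209
Sum of weights = 1125 + 1971 + 2058 + 629 + 1876 + 164 + 1496 + 1425 = 10744
Weighted mean = 491209 / 10744 = 45.719378

45.7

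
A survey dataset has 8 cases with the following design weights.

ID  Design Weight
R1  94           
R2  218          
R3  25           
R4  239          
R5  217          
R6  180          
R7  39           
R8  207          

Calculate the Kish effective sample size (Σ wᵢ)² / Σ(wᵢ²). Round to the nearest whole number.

Σ wᵢ = 94 + 218 + 25 + 239 + 217 + 180 + 39 + 207 = 1219
Σ wᵢ² = 8836 + 47524 + 625 + 57121 + 47089 + 32400 + 1521 + 42849 = 237965
n_eff = 1219² / 237965 = 1485961 / 237965 = 6.2444519

6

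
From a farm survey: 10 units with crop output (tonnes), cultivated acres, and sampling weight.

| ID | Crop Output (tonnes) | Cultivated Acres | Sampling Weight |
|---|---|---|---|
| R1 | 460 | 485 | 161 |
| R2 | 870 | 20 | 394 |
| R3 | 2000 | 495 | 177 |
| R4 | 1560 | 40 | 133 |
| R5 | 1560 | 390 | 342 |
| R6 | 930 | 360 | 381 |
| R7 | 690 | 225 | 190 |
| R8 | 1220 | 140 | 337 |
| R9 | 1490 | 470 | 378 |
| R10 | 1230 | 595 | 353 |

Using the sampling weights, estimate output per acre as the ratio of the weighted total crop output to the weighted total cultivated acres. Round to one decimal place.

Σ wᵢ·y = 3405820
Σ wᵢ·x = 485×161 + 20×394 + 495×177 + 40×133 + 390×342 + 360×381 + 225×190 + 140×337 + 470×378 + 595×353
  = 927065
Ratio = 3405820 / 927065 = 3.6737661

3.7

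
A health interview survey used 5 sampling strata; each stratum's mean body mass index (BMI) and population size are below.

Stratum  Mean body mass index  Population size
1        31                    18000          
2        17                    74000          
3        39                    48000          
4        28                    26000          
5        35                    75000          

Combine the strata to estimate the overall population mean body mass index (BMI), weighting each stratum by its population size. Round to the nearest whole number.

29

Σ Nₕ·x̄ₕ = 31×18000 + 17×74000 + 39×48000 + 28×26000 + 35×75000
  = 558000 + 1258000 + 1872000 + 728000 + 2625000 = 7041000
Σ Nₕ = 18000 + 74000 + 48000 + 26000 + 75000 = 241000
Overall mean = 7041000 / 241000 = 29.215768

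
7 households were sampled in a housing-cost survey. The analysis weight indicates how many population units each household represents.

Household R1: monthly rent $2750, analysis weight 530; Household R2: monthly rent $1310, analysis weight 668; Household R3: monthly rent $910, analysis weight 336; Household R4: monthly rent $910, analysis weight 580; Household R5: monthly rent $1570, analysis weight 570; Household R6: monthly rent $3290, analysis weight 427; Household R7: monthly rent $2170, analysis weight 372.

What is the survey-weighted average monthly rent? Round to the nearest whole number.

1801

Weighted sum = 2750×530 + 1310×668 + 910×336 + 910×580 + 1570×570 + 3290×427 + 2170×372
  = 6273110
Sum of weights = 530 + 668 + 336 + 580 + 570 + 427 + 372 = 3483
Weighted mean = 6273110 / 3483 = 1801.0652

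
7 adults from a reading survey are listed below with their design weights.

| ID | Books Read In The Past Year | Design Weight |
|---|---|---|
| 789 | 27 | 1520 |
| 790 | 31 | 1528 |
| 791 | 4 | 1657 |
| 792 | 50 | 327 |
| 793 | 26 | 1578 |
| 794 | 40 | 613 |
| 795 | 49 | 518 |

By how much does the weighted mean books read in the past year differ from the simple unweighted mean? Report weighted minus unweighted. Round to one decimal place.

Unweighted sum = 27 + 31 + 4 + 50 + 26 + 40 + 49 = 227
Unweighted mean = 227 / 7 = 32.428571
Weighted sum = 27×1520 + 31×1528 + 4×1657 + 50×327 + 26×1578 + 40×613 + 49×518
  = 41040 + 47368 + 6628 + 16350 + 41028 + 24520 + 25382 = 202316
Sum of weights = 1520 + 1528 + 1657 + 327 + 1578 + 613 + 518 = 7741
Weighted mean = 202316 / 7741 = 26.135641
Difference (weighted minus unweighted) = -6.29293

-6.3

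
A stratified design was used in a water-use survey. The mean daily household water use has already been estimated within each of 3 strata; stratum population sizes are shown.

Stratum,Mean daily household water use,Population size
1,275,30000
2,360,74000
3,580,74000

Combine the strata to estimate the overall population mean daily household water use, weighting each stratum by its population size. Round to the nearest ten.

Σ Nₕ·x̄ₕ = 275×30000 + 360×74000 + 580×74000
  = 8250000 + 26640000 + 42920000 = 77810000
Σ Nₕ = 30000 + 74000 + 74000 = 178000
Overall mean = 77810000 / 178000 = 437.13483

440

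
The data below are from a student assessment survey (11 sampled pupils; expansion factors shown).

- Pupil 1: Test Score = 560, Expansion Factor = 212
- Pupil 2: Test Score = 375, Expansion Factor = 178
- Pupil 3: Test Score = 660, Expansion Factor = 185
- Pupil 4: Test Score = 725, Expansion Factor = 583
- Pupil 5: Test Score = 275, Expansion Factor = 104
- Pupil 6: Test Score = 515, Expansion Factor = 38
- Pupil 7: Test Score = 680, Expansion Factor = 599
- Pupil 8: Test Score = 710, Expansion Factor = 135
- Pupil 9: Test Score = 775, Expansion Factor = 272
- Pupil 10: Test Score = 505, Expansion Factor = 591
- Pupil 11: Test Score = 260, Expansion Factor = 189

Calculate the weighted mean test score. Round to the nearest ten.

Weighted sum = 560×212 + 375×178 + 660×185 + 725×583 + 275×104 + 515×38 + 680×599 + 710×135 + 775×272 + 505×591 + 260×189
  = 118720 + 66750 + 122100 + 422675 + 28600 + 19570 + 407320 + 95850 + 210800 + 298455 + 49140 = 1839980
Sum of weights = 212 + 178 + 185 + 583 + 104 + 38 + 599 + 135 + 272 + 591 + 189 = 3086
Weighted mean = 1839980 / 3086 = 596.23461

600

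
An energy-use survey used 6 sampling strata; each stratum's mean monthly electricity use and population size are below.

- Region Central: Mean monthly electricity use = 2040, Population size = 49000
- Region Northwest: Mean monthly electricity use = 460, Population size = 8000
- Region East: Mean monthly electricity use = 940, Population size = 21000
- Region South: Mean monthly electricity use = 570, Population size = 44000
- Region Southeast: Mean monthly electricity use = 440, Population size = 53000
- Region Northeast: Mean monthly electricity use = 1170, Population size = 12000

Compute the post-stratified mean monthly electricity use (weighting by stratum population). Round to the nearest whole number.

Σ Nₕ·x̄ₕ = 2040×49000 + 460×8000 + 940×21000 + 570×44000 + 440×53000 + 1170×12000
  = 99960000 + 3680000 + 19740000 + 25080000 + 23320000 + 14040000 = 185820000
Σ Nₕ = 49000 + 8000 + 21000 + 44000 + 53000 + 12000 = 187000
Overall mean = 185820000 / 187000 = 993.68984

994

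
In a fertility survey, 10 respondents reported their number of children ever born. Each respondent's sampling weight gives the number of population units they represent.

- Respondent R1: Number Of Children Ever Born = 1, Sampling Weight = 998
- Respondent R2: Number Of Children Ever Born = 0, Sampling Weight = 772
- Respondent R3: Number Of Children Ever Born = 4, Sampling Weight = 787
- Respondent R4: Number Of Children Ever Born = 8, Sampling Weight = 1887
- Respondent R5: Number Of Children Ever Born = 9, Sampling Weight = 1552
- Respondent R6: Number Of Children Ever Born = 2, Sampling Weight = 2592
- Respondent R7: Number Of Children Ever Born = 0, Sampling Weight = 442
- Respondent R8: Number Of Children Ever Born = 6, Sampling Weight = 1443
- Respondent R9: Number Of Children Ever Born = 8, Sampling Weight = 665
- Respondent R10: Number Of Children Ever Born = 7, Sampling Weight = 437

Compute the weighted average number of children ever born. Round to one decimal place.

Weighted sum = 1×998 + 0×772 + 4×787 + 8×1887 + 9×1552 + 2×2592 + 0×442 + 6×1443 + 8×665 + 7×437
  = 998 + 0 + 3148 + 15096 + 13968 + 5184 + 0 + 8658 + 5320 + 3059 = 55431
Sum of weights = 11575
Weighted mean = 55431 / 11575 = 4.7888553

4.8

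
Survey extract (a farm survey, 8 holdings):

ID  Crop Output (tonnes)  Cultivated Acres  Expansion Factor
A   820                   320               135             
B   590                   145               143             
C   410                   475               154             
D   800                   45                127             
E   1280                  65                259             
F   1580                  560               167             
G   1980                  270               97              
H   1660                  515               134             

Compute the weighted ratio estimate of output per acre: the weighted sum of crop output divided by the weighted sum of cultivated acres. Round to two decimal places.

3.93

Σ wᵢ·y = 820×135 + 590×143 + 410×154 + 800×127 + 1280×259 + 1580×167 + 1980×97 + 1660×134
  = 1369690
Σ wᵢ·x = 320×135 + 145×143 + 475×154 + 45×127 + 65×259 + 560×167 + 270×97 + 515×134
  = 348355
Ratio = 1369690 / 348355 = 3.9318798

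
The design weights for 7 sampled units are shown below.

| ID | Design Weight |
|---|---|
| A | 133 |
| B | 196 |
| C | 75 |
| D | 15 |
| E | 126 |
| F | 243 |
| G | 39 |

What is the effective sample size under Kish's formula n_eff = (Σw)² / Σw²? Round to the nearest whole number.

5

Σ wᵢ = 133 + 196 + 75 + 15 + 126 + 243 + 39 = 827
Σ wᵢ² = 17689 + 38416 + 5625 + 225 + 15876 + 59049 + 1521 = 138401
n_eff = 827² / 138401 = 683929 / 138401 = 4.9416478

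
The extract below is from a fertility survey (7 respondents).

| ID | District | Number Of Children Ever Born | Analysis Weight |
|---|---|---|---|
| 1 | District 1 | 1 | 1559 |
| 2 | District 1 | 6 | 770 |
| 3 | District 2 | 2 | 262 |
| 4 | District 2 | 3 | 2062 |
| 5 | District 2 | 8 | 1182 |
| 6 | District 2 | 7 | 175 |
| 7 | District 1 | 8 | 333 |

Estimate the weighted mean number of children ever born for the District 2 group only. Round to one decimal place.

District 2 rows: 3, 4, 5, 6
Weighted sum = 2×262 + 3×2062 + 8×1182 + 7×175
  = 17391
Sum of weights = 3681
Weighted mean = 17391 / 3681 = 4.7245314

4.7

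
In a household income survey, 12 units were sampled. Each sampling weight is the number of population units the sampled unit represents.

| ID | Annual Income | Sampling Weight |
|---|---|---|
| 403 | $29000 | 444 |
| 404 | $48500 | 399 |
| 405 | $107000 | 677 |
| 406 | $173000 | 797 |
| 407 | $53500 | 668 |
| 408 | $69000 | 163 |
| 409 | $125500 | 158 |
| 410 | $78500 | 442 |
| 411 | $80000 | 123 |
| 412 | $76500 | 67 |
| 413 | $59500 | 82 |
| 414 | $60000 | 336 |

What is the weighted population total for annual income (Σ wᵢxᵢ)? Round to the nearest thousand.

Weighted total = 29000×444 + 48500×399 + 107000×677 + 173000×797 + 53500×668 + 69000×163 + 125500×158 + 78500×442 + 80000×123 + 76500×67 + 59500×82 + 60000×336
  = 384063000

384063000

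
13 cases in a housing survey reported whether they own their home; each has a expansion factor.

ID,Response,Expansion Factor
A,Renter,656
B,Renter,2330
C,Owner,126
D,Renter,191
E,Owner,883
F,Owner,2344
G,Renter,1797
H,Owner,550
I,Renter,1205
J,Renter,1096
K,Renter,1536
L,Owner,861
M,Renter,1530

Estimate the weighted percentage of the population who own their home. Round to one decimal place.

Sum of weights for 'Owner' = 126 + 883 + 2344 + 550 + 861 = 4764
Total weight = 15105
Weighted proportion = 4764 / 15105 = 0.31539225 → 31.539225%

31.5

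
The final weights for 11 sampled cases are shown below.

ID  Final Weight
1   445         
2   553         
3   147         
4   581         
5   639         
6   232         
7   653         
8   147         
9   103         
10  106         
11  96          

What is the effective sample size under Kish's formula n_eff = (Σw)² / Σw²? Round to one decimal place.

7.6

Σ wᵢ = 445 + 553 + 147 + 581 + 639 + 232 + 653 + 147 + 103 + 106 + 96 = 3702
Σ wᵢ² = 1804228
n_eff = 3702² / 1804228 = 13704804 / 1804228 = 7.595938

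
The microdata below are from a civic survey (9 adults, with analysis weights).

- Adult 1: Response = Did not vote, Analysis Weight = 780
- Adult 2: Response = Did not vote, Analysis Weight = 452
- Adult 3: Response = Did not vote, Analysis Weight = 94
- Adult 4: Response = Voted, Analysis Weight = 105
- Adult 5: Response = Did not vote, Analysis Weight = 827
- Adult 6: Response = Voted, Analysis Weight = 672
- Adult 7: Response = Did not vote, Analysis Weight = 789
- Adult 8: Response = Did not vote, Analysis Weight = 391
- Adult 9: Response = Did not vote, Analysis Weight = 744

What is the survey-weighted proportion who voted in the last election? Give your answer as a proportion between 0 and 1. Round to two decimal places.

Sum of weights for 'Voted' = 105 + 672 = 777
Total weight = 780 + 452 + 94 + 105 + 827 + 672 + 789 + 391 + 744 = 4854
Weighted proportion = 777 / 4854 = 0.16007417

0.16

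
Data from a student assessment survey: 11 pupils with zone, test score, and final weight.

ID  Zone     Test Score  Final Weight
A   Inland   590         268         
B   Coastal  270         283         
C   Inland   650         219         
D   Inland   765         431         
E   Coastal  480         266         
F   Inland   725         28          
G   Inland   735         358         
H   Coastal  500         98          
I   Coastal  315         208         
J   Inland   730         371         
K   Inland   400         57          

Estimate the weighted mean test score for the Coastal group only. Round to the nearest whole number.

Coastal rows: B, E, H, I
Weighted sum = 270×283 + 480×266 + 500×98 + 315×208
  = 318610
Sum of weights = 855
Weighted mean = 318610 / 855 = 372.64327

373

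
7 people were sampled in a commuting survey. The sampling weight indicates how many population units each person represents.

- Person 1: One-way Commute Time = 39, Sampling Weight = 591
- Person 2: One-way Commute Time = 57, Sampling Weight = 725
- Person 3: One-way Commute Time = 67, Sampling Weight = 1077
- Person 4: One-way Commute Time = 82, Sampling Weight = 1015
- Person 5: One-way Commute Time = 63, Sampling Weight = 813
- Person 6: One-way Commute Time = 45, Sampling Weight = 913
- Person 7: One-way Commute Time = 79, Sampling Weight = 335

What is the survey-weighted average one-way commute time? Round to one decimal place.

61.9

Weighted sum = 338532
Sum of weights = 591 + 725 + 1077 + 1015 + 813 + 913 + 335 = 5469
Weighted mean = 338532 / 5469 = 61.900165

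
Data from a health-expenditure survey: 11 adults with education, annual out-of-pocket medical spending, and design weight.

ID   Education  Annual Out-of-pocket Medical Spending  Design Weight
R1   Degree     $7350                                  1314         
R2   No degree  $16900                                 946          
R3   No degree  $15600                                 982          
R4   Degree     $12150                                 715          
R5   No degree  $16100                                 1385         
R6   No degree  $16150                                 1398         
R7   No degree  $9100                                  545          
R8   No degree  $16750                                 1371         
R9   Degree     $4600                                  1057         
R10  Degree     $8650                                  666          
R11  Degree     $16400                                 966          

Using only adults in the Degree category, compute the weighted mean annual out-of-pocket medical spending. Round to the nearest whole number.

Degree rows: R1, R4, R9, R10, R11
Weighted sum = 7350×1314 + 12150×715 + 4600×1057 + 8650×666 + 16400×966
  = 9657900 + 8687250 + 4862200 + 5760900 + 15842400 = 44810650
Sum of weights = 1314 + 715 + 1057 + 666 + 966 = 4718
Weighted mean = 44810650 / 4718 = 9497.8063

9498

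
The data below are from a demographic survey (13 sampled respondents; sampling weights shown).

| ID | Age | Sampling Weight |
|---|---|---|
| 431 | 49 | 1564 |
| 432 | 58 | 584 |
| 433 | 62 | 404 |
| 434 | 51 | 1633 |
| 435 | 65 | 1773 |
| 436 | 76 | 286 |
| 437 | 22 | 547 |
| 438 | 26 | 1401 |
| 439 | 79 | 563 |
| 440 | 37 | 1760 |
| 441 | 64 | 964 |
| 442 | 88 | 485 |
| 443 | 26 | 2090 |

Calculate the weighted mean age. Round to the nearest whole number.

Weighted sum = 672593
Sum of weights = 14054
Weighted mean = 672593 / 14054 = 47.857763

48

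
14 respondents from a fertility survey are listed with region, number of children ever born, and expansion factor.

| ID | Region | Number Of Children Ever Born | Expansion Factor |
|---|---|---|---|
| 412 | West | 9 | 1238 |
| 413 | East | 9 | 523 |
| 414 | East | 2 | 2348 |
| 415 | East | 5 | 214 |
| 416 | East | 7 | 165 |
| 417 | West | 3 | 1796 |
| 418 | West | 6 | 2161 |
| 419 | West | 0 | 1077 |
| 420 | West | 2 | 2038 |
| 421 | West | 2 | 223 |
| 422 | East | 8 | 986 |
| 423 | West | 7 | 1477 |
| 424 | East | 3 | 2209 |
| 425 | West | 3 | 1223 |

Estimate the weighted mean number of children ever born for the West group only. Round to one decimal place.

West rows: 412, 417, 418, 419, 420, 421, 423, 425
Weighted sum = 48026
Sum of weights = 1238 + 1796 + 2161 + 1077 + 2038 + 223 + 1477 + 1223 = 11233
Weighted mean = 48026 / 11233 = 4.2754384

4.3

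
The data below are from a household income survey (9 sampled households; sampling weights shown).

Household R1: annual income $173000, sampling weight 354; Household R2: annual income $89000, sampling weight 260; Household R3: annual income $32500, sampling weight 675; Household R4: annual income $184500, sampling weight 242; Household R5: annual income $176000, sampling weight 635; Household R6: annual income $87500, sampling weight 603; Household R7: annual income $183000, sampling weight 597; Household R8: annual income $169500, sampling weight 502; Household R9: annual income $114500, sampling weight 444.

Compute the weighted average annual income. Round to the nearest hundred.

130000

Weighted sum = 173000×354 + 89000×260 + 32500×675 + 184500×242 + 176000×635 + 87500×603 + 183000×597 + 169500×502 + 114500×444
  = 61242000 + 23140000 + 21937500 + 44649000 + 111760000 + 52762500 + 109251000 + 85089000 + 50838000 = 560669000
Sum of weights = 354 + 260 + 675 + 242 + 635 + 603 + 597 + 502 + 444 = 4312
Weighted mean = 560669000 / 4312 = 130025.28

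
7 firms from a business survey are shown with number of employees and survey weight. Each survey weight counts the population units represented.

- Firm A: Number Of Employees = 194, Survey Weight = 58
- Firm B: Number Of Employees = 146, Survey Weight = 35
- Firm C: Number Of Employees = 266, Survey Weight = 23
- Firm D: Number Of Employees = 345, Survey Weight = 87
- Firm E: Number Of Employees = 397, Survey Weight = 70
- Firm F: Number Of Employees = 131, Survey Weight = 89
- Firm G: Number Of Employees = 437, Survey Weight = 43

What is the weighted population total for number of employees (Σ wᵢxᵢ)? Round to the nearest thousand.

Weighted total = 194×58 + 146×35 + 266×23 + 345×87 + 397×70 + 131×89 + 437×43
  = 11252 + 5110 + 6118 + 30015 + 27790 + 11659 + 18791 = 110735

111000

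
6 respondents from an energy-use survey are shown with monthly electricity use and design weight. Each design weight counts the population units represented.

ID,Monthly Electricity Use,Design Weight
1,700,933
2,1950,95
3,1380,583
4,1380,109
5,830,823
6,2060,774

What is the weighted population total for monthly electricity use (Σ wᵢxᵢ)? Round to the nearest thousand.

4071000

Weighted total = 4070840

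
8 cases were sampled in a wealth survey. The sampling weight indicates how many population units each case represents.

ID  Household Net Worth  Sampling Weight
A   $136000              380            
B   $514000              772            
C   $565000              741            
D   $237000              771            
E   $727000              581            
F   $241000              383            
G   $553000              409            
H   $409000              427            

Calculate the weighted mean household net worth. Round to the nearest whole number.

Weighted sum = 136000×380 + 514000×772 + 565000×741 + 237000×771 + 727000×581 + 241000×383 + 553000×409 + 409000×427
  = 1965390000
Sum of weights = 380 + 772 + 741 + 771 + 581 + 383 + 409 + 427 = 4464
Weighted mean = 1965390000 / 4464 = 440275.54

440276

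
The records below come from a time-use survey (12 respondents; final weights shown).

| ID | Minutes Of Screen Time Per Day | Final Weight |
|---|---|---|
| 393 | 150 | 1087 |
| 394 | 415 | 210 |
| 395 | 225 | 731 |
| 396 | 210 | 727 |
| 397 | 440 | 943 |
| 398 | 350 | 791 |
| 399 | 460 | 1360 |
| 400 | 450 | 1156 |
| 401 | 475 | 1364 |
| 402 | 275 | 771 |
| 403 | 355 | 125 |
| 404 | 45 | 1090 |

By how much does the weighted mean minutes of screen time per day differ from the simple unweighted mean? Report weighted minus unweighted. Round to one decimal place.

Unweighted sum = 150 + 415 + 225 + 210 + 440 + 350 + 460 + 450 + 475 + 275 + 355 + 45 = 3850
Unweighted mean = 3850 / 12 = 320.83333
Weighted sum = 150×1087 + 415×210 + 225×731 + 210×727 + 440×943 + 350×791 + 460×1360 + 450×1156 + 475×1364 + 275×771 + 355×125 + 45×1090
  = 163050 + 87150 + 164475 + 152670 + 414920 + 276850 + 625600 + 520200 + 647900 + 212025 + 44375 + 49050 = 3358265
Sum of weights = 1087 + 210 + 731 + 727 + 943 + 791 + 1360 + 1156 + 1364 + 771 + 125 + 1090 = 10355
Weighted mean = 3358265 / 10355 = 324.31338
Difference (weighted minus unweighted) = 3.4800418

3.5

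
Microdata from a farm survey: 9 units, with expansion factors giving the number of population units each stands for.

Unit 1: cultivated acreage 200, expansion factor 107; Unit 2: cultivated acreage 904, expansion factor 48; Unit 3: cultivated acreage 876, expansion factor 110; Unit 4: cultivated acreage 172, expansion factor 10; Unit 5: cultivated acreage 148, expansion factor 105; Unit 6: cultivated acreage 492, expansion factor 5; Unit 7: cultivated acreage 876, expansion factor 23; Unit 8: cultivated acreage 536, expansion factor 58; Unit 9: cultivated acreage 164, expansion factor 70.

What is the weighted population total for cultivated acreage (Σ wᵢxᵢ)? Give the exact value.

243588

Weighted total = 200×107 + 904×48 + 876×110 + 172×10 + 148×105 + 492×5 + 876×23 + 536×58 + 164×70
  = 243588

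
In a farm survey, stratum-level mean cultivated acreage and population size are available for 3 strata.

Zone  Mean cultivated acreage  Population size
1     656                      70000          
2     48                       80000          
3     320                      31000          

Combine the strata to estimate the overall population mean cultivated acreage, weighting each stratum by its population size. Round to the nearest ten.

330

Σ Nₕ·x̄ₕ = 59680000
Σ Nₕ = 70000 + 80000 + 31000 = 181000
Overall mean = 59680000 / 181000 = 329.72376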